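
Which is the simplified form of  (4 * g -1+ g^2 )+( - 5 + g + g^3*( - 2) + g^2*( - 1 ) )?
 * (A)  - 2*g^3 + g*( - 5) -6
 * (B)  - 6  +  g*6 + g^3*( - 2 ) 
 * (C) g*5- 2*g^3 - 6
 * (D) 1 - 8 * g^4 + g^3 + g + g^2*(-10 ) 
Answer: C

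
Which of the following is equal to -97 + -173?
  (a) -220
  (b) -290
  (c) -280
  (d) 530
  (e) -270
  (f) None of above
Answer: e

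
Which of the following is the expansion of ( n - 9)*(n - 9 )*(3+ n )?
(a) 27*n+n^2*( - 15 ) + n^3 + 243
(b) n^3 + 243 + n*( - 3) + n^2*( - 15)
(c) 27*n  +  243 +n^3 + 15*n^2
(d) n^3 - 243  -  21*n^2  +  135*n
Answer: a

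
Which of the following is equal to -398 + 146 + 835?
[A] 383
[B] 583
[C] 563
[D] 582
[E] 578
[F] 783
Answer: B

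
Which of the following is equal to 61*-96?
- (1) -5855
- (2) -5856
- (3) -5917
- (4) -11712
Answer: 2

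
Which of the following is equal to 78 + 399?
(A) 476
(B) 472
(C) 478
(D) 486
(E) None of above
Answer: E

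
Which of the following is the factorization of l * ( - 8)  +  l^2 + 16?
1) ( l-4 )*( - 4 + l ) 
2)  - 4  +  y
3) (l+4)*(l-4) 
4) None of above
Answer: 1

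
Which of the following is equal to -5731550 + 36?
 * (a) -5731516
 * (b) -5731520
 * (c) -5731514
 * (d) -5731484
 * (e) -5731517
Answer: c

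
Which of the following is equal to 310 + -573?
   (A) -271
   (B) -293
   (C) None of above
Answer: C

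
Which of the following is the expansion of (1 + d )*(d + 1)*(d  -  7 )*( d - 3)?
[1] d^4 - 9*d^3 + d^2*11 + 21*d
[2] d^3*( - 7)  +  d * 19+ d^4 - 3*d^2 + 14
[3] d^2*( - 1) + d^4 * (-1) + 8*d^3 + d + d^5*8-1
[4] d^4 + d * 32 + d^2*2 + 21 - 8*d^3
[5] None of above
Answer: 4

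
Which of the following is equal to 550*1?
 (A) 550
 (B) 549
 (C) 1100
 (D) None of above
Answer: A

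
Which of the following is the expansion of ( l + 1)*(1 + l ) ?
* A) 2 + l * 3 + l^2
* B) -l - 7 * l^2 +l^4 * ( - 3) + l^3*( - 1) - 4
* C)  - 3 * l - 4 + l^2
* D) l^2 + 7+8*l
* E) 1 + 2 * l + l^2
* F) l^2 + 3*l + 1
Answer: E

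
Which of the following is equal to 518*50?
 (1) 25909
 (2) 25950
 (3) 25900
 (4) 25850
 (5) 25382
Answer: 3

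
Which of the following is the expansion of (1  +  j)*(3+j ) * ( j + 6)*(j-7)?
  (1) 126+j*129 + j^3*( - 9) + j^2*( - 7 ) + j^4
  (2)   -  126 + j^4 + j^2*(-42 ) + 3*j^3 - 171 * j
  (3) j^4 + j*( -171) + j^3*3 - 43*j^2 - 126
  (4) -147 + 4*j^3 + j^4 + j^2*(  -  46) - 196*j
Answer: 3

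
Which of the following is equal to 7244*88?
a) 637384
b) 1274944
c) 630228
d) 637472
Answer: d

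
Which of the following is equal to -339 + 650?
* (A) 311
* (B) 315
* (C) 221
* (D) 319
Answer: A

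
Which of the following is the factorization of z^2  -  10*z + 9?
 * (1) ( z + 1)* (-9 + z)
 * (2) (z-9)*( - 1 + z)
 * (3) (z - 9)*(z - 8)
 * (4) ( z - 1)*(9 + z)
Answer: 2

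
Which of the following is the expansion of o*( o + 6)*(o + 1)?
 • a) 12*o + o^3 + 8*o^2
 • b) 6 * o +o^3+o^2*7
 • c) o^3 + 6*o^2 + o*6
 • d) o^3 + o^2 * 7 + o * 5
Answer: b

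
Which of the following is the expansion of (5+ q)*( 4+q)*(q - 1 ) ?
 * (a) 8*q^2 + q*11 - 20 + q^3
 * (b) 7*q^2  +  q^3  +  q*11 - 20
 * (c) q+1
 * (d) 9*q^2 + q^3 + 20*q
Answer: a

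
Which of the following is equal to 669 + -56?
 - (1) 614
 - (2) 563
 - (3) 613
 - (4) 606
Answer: 3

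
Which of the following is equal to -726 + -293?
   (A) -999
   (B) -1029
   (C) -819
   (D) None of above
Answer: D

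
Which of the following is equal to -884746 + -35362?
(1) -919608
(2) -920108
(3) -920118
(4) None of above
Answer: 2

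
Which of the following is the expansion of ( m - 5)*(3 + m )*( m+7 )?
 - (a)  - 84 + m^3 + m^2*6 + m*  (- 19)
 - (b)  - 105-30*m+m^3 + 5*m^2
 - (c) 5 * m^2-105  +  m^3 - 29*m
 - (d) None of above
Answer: c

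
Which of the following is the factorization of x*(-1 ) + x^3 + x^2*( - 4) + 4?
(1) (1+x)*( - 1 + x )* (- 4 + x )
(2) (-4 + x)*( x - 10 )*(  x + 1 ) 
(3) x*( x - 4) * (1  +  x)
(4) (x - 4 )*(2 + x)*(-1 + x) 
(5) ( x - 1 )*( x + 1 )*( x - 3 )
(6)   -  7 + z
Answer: 1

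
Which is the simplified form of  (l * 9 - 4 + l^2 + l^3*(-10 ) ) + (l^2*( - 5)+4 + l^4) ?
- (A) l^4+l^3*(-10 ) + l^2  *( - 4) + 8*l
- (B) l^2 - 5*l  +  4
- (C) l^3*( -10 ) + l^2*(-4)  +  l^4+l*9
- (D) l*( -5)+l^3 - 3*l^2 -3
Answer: C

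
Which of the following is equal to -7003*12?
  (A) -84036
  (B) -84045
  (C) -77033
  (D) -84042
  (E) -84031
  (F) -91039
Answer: A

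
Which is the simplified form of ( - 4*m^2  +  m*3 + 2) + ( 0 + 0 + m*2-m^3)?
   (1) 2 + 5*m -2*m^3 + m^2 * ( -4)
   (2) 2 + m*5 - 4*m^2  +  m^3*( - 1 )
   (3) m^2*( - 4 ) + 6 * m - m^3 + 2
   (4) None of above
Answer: 2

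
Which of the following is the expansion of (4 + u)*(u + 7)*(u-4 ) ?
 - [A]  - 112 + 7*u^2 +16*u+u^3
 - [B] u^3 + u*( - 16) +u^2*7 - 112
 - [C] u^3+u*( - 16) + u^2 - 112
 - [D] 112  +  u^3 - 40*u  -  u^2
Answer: B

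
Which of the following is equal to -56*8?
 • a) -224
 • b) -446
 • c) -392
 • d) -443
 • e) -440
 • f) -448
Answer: f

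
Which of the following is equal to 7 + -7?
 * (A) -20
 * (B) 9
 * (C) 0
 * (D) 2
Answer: C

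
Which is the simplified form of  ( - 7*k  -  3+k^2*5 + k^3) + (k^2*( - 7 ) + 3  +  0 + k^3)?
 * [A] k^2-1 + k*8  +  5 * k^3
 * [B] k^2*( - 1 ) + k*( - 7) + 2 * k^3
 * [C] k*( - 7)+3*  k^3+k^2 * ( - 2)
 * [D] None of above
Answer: D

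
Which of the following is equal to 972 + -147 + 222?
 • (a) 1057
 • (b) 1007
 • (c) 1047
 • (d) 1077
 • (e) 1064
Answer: c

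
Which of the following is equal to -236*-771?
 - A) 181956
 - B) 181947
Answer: A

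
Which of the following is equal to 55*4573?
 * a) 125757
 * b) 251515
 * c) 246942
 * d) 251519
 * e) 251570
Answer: b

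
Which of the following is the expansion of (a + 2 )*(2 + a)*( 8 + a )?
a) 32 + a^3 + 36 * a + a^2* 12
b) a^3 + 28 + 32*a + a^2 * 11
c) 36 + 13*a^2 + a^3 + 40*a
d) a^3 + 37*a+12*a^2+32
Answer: a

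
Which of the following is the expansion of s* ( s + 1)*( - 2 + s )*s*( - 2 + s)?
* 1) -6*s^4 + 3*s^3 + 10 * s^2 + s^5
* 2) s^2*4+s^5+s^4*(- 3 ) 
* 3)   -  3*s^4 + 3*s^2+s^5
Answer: 2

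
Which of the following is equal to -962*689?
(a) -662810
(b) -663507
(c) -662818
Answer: c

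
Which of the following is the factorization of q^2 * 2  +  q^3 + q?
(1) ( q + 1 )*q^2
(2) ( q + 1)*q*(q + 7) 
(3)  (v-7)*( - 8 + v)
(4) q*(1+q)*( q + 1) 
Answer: 4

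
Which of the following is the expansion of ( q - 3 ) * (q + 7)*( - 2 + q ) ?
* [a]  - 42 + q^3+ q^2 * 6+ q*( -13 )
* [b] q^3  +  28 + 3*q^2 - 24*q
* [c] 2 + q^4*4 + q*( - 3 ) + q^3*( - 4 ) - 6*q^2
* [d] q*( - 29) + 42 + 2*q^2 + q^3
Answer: d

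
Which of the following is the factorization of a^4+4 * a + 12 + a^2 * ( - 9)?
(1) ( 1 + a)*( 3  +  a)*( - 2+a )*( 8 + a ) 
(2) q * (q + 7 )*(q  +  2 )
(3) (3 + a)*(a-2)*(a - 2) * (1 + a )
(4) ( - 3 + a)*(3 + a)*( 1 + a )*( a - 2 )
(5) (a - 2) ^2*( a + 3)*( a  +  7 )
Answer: 3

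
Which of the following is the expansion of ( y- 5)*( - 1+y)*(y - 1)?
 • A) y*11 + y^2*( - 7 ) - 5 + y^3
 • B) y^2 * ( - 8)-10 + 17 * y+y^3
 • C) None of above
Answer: A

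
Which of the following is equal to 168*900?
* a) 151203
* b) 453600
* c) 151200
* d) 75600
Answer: c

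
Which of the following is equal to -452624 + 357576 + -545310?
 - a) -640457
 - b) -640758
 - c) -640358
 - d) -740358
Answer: c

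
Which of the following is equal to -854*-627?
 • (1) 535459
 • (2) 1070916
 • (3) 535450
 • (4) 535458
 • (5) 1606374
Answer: 4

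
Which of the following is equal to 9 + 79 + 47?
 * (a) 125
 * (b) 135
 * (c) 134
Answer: b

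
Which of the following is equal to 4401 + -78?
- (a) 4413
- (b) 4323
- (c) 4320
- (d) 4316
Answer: b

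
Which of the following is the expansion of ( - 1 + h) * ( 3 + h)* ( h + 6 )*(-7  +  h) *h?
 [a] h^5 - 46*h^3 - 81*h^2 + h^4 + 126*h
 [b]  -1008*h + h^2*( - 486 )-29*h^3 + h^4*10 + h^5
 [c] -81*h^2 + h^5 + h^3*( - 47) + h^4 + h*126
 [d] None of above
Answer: c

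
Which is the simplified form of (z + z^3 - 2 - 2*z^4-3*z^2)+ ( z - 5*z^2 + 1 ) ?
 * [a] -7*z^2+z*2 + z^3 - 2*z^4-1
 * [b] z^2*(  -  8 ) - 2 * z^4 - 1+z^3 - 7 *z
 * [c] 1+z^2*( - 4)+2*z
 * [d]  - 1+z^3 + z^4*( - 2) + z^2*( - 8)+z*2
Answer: d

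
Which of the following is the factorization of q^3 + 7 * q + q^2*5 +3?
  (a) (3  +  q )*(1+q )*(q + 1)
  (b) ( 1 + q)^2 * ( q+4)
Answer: a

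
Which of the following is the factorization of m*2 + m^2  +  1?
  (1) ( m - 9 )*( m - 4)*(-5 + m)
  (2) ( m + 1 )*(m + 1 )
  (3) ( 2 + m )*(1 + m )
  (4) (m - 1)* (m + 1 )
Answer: 2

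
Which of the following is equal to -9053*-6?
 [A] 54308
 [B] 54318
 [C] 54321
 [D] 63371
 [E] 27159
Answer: B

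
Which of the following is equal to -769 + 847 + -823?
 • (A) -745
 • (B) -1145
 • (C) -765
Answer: A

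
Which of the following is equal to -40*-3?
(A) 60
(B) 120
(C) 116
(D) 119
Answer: B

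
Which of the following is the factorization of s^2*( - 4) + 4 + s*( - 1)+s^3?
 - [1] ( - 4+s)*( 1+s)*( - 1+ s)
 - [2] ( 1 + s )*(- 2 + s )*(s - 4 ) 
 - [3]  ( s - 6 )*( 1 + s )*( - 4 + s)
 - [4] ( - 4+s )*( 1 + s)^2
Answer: 1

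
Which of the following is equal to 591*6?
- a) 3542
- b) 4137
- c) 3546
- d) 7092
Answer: c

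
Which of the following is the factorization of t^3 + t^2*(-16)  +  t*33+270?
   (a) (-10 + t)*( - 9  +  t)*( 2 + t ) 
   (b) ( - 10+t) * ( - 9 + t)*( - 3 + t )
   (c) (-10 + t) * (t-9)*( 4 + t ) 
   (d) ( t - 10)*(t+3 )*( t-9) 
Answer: d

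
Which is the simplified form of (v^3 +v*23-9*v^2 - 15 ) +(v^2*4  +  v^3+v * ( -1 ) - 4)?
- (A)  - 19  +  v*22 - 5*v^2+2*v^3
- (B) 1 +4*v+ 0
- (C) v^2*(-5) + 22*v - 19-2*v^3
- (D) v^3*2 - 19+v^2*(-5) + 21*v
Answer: A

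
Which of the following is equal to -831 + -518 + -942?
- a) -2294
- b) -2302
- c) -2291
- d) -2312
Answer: c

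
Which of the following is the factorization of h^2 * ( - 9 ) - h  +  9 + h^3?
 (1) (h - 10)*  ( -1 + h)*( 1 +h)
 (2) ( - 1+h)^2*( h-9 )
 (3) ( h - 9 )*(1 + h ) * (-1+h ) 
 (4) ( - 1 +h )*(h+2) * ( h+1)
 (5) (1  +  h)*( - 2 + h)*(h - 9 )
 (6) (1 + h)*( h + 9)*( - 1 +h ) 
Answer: 3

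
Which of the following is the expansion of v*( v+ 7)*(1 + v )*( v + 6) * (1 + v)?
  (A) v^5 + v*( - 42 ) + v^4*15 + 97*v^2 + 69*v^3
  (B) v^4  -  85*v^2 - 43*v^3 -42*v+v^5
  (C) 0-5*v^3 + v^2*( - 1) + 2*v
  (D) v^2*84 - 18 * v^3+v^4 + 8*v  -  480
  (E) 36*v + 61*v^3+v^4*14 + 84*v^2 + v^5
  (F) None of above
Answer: F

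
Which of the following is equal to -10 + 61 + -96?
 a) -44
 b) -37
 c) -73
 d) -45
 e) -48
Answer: d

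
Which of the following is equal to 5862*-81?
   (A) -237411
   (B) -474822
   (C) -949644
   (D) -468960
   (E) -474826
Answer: B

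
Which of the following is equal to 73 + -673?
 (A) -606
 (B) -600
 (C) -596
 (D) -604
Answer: B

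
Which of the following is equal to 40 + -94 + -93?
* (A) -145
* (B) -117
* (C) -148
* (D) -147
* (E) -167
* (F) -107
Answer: D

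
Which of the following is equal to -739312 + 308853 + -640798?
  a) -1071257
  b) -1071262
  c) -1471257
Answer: a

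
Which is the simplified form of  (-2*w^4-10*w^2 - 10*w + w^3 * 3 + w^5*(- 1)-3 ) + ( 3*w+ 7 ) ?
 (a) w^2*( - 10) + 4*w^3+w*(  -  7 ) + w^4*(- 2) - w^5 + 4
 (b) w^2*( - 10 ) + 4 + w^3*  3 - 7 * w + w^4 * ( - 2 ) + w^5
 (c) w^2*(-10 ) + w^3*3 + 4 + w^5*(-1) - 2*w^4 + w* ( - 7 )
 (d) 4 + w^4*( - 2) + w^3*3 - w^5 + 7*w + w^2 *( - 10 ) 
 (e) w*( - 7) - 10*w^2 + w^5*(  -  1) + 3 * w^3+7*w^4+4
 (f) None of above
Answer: c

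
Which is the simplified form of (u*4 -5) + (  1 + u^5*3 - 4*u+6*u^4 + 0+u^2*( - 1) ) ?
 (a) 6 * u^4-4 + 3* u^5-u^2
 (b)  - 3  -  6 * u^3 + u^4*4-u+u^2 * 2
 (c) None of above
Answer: a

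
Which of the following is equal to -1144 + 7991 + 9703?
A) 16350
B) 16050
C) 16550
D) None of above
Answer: C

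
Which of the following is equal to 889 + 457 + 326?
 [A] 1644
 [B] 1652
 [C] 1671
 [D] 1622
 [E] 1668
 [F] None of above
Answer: F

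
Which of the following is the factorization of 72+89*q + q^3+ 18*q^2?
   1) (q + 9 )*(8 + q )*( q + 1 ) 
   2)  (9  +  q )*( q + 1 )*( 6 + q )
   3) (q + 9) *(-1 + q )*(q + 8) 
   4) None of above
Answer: 1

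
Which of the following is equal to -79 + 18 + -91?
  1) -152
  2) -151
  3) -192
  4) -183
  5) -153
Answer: 1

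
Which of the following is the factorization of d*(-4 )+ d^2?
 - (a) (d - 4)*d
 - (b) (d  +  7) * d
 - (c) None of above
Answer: a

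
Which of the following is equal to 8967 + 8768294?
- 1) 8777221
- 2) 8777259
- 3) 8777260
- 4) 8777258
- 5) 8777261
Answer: 5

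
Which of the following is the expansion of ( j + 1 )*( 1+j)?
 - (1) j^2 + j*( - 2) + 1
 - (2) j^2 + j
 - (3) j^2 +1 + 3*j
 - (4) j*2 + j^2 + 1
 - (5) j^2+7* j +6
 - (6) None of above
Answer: 4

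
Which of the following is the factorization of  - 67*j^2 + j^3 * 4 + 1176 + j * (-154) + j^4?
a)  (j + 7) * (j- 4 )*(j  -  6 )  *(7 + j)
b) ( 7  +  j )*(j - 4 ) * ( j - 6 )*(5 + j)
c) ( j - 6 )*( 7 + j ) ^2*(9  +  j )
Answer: a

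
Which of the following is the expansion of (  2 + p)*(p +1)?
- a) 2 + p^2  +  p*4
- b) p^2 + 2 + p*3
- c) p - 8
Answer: b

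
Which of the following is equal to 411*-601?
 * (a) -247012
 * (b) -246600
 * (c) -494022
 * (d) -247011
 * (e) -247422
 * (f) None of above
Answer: d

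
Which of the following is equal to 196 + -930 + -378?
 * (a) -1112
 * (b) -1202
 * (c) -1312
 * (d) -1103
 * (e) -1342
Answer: a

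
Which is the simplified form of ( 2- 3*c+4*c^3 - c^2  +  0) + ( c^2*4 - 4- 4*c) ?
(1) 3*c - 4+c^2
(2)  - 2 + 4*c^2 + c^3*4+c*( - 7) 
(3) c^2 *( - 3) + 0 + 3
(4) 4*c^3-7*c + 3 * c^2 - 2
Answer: 4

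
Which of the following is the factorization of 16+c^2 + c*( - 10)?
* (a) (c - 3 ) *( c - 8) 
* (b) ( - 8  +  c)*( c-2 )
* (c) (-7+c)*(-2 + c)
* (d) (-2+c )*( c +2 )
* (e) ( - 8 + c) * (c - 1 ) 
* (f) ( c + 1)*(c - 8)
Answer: b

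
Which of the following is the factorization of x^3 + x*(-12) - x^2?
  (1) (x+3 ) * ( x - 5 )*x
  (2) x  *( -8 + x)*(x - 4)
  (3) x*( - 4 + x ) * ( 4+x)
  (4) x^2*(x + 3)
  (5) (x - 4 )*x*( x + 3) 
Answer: 5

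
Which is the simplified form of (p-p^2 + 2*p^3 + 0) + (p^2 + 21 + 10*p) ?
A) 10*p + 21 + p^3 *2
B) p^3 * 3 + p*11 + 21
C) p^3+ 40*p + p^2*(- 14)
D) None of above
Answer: D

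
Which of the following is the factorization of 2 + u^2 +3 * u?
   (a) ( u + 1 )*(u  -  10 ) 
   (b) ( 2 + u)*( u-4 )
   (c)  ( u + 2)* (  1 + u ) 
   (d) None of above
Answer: c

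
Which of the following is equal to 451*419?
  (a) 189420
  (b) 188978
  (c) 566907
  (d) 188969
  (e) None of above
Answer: d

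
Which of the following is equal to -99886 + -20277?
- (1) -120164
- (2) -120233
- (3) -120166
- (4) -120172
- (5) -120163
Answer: 5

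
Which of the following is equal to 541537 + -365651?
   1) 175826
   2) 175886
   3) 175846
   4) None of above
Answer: 2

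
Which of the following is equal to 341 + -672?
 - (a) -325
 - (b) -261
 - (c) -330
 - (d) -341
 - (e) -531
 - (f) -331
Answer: f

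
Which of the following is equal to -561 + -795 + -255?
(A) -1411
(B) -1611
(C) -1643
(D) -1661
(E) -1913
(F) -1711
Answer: B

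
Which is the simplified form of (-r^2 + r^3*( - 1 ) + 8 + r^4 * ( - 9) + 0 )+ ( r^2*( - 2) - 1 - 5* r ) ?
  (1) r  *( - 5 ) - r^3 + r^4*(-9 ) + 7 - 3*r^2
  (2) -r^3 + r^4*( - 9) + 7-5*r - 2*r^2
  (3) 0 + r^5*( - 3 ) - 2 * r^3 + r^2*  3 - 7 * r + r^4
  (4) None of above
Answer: 1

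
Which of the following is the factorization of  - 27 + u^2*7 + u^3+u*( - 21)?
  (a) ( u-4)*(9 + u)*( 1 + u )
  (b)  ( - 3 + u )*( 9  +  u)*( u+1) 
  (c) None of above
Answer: b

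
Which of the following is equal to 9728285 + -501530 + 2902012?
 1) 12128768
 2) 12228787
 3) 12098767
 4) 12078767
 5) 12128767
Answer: 5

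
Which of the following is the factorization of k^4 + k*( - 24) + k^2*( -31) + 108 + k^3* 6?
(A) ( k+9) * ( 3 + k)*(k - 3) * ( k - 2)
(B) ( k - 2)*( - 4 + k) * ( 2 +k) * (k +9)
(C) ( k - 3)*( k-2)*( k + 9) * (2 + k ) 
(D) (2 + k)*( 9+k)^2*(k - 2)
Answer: C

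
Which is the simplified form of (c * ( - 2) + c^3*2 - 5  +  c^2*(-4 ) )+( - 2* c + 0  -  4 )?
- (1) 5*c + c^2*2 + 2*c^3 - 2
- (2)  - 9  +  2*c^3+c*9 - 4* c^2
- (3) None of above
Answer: 3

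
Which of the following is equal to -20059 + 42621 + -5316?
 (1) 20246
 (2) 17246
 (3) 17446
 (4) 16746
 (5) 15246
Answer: 2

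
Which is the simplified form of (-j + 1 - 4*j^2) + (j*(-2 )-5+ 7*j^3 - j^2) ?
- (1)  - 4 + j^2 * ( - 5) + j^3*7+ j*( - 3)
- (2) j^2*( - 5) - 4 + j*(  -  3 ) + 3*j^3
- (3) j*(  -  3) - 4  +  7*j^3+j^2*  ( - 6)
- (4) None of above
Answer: 1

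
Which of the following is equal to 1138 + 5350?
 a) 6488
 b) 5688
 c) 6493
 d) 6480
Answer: a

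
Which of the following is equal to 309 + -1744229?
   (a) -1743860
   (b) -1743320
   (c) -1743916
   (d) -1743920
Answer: d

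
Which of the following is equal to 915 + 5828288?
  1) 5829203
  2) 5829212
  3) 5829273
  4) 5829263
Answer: 1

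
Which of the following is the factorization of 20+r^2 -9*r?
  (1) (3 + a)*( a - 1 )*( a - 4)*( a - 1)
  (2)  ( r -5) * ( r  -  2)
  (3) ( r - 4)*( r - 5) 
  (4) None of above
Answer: 3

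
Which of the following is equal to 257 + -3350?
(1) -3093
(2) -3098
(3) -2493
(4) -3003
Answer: 1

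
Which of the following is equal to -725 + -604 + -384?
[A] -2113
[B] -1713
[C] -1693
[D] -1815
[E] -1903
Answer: B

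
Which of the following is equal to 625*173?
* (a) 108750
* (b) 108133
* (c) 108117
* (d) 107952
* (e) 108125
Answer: e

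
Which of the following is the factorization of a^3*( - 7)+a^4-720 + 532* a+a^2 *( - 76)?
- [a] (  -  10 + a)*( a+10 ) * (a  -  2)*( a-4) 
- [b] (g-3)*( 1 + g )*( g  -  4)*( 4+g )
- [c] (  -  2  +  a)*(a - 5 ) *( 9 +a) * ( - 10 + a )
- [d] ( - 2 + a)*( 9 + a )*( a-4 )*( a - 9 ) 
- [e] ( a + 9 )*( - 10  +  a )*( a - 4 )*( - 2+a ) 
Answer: e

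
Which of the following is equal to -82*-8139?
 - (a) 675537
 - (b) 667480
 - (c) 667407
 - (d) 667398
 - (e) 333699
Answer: d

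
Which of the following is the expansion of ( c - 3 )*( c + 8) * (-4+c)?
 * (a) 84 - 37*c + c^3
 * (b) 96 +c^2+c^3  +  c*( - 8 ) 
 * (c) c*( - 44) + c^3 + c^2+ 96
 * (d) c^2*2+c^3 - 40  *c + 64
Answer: c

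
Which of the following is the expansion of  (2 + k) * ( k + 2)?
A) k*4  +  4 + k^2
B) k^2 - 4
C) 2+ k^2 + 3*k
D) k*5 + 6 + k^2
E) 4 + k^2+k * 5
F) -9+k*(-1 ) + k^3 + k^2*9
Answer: A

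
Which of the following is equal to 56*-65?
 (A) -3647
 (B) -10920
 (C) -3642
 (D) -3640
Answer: D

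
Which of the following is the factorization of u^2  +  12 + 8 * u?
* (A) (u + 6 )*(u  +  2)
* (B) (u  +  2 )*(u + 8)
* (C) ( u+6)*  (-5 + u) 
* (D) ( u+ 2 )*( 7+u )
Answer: A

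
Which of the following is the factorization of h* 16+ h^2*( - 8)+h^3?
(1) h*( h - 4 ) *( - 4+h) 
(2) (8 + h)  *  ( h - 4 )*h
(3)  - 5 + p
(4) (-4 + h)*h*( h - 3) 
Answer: 1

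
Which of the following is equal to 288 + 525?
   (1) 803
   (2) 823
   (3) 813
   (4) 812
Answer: 3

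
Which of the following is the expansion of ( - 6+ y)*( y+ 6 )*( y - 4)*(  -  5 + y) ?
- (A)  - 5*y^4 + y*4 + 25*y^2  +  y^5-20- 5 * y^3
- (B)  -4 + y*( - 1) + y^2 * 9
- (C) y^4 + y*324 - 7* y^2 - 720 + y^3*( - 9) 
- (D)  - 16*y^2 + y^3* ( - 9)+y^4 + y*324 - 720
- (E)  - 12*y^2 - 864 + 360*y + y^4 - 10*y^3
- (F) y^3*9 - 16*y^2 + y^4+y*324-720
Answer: D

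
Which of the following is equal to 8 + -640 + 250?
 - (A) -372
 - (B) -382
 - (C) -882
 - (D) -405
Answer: B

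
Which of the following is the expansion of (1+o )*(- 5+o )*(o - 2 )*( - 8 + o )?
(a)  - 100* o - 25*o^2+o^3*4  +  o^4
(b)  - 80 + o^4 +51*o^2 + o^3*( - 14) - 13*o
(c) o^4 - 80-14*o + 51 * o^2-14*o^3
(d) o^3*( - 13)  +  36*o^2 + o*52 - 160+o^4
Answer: c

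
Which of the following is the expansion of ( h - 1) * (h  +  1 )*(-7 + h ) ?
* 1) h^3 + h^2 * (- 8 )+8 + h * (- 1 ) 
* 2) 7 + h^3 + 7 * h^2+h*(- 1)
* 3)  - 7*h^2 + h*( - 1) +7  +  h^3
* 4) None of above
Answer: 3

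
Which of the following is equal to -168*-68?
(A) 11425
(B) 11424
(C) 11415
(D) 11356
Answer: B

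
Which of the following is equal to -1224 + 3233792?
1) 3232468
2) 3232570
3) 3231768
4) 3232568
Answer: 4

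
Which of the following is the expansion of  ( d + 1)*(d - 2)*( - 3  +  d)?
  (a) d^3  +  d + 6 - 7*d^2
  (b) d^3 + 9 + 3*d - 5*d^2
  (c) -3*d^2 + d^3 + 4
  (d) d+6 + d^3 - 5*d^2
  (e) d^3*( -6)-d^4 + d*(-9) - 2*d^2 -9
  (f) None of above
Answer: f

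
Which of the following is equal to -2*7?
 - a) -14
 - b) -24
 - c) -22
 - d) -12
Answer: a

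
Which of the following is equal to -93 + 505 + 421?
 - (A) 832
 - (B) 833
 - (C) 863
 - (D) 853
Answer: B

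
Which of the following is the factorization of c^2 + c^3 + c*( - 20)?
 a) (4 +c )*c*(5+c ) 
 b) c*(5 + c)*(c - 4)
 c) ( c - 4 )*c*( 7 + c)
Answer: b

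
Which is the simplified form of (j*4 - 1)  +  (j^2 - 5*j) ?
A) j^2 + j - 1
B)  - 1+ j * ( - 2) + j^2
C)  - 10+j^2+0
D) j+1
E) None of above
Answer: E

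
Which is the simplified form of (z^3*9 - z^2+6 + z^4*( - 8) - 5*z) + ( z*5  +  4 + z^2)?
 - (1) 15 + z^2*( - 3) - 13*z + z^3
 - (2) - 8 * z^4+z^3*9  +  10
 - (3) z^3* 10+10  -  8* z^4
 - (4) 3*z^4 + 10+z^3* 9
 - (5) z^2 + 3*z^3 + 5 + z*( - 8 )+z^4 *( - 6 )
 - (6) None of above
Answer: 2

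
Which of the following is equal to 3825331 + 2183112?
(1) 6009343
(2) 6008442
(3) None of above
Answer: 3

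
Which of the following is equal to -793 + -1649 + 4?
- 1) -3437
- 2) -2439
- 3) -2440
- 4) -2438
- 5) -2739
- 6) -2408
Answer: 4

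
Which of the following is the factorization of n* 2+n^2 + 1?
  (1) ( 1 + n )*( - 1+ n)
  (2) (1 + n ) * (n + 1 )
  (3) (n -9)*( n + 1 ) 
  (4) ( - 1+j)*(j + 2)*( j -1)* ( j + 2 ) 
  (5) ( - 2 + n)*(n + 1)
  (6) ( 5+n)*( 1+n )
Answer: 2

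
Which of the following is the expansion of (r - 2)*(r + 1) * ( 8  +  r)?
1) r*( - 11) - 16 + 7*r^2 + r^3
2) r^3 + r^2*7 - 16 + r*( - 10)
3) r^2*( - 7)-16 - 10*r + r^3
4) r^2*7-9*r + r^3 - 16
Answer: 2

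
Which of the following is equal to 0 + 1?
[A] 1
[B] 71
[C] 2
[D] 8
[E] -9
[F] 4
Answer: A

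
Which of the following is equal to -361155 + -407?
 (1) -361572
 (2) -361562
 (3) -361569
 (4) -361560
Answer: 2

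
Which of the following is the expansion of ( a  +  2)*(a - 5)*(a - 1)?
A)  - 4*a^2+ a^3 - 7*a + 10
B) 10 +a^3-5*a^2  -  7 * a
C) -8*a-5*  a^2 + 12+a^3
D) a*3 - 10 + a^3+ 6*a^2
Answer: A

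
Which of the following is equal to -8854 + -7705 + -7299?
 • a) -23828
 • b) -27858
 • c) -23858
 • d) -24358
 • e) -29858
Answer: c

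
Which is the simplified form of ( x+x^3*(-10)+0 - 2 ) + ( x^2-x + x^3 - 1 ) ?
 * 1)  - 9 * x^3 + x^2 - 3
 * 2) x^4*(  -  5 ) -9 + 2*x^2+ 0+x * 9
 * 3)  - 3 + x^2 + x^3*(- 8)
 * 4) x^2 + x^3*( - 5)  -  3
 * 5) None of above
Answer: 1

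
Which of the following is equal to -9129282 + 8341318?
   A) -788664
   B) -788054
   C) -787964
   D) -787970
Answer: C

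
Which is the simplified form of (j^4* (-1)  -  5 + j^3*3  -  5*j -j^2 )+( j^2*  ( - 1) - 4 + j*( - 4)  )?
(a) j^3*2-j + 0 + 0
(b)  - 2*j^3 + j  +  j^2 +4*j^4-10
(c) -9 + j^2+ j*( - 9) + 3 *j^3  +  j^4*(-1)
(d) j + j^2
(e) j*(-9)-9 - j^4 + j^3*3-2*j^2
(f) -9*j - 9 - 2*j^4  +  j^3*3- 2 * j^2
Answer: e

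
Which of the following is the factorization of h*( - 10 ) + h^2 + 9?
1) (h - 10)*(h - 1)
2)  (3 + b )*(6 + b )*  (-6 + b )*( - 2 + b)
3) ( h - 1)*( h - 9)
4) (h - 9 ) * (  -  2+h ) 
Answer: 3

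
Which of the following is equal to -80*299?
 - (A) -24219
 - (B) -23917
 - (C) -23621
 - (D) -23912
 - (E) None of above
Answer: E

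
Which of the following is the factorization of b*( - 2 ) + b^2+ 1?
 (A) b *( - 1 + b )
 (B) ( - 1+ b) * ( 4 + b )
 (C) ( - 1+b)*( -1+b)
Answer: C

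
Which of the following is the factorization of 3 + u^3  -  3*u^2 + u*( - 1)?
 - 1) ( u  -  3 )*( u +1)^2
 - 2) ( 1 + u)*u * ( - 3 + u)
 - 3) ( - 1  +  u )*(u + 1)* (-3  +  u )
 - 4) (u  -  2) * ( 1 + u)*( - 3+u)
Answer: 3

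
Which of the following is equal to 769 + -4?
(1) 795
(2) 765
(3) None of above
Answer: 2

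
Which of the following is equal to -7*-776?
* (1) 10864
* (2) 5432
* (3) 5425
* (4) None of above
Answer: 2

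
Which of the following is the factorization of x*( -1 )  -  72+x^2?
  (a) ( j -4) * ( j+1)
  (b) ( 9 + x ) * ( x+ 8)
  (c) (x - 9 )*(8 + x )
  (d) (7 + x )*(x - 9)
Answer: c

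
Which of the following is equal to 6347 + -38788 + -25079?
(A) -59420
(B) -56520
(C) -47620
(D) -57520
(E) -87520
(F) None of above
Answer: D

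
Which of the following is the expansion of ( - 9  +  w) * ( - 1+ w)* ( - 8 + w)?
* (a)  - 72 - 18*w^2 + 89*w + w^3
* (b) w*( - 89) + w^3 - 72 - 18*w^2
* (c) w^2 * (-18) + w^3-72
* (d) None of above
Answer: a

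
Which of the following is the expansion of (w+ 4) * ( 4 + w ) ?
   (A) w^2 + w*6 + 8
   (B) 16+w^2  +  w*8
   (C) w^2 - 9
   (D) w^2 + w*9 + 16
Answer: B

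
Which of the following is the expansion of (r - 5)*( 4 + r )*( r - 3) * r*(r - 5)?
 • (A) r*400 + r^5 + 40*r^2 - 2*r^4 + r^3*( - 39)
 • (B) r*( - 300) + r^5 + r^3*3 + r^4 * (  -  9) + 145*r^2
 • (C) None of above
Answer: B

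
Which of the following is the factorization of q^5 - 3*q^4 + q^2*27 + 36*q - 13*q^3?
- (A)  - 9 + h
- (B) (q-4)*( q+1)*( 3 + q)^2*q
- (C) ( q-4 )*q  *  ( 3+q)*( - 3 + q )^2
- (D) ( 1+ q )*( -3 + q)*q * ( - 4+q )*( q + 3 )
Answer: D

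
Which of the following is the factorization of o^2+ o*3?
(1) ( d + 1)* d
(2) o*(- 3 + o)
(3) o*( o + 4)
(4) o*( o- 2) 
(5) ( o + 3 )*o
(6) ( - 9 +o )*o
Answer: 5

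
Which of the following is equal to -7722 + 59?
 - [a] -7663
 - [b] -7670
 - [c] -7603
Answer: a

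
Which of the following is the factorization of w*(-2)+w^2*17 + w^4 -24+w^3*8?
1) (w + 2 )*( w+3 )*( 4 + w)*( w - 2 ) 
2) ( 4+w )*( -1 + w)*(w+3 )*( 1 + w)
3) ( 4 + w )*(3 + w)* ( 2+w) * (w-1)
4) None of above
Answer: 3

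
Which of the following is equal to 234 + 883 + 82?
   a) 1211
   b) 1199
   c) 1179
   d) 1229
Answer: b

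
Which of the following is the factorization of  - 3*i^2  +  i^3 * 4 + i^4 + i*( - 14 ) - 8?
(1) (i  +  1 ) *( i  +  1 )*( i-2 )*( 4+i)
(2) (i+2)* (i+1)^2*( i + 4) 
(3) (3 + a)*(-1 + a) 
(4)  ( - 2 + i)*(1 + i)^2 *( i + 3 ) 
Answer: 1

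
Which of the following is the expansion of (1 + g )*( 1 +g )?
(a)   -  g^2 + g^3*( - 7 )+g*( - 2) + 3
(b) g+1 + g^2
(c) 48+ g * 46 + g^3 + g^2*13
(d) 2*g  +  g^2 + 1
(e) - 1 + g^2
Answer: d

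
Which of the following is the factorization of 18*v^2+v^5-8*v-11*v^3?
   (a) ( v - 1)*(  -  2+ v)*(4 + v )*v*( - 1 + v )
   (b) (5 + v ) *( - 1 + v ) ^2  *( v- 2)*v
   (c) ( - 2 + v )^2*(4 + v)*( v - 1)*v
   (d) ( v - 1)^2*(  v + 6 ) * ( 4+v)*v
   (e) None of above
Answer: a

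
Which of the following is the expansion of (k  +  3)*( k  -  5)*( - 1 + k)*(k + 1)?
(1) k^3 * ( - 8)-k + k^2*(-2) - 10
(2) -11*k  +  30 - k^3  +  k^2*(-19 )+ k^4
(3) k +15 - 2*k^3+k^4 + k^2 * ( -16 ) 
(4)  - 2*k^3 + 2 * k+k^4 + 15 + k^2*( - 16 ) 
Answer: 4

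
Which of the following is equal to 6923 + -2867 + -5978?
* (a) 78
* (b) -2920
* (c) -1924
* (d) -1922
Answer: d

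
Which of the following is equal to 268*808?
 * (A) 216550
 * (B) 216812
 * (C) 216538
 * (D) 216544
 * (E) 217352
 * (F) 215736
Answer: D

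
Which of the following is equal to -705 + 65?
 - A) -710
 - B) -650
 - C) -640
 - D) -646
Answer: C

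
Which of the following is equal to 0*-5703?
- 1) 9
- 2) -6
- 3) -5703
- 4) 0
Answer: 4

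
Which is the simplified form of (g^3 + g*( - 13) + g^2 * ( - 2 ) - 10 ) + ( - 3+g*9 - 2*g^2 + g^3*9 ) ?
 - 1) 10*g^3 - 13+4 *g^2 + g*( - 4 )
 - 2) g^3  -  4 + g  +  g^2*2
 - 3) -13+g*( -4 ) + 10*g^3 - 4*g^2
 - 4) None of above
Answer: 3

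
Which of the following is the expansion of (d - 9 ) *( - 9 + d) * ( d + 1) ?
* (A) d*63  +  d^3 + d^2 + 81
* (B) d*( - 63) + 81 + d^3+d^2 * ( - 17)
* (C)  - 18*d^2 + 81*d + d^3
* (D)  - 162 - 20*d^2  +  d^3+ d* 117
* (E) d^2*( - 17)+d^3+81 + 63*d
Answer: E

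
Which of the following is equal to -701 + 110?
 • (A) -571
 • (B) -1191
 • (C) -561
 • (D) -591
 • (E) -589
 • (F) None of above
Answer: D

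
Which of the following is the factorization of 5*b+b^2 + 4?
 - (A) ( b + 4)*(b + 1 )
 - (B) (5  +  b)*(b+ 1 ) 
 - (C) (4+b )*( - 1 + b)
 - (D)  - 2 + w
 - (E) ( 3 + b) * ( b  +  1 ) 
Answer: A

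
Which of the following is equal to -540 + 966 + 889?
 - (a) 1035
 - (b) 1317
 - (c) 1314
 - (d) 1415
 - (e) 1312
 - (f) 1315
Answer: f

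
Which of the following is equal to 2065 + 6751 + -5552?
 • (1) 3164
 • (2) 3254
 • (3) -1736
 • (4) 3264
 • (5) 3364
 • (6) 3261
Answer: 4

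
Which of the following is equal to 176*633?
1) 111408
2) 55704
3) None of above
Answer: 1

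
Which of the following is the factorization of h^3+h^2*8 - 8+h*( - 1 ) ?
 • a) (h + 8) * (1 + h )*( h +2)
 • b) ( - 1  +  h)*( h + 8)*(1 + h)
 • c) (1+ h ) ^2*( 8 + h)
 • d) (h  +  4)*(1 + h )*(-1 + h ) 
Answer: b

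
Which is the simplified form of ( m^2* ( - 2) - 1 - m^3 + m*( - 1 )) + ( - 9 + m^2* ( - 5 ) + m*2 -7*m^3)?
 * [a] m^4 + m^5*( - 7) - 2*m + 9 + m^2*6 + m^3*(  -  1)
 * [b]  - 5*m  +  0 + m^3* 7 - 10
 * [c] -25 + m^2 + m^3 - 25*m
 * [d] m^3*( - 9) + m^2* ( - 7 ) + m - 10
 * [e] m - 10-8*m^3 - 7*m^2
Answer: e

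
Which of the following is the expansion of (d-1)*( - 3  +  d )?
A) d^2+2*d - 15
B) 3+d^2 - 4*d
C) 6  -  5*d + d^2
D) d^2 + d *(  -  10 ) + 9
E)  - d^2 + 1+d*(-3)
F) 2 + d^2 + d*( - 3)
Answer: B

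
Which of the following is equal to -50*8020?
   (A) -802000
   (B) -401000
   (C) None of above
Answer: B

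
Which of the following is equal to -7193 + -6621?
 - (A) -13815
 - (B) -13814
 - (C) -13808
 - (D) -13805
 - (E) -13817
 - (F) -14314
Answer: B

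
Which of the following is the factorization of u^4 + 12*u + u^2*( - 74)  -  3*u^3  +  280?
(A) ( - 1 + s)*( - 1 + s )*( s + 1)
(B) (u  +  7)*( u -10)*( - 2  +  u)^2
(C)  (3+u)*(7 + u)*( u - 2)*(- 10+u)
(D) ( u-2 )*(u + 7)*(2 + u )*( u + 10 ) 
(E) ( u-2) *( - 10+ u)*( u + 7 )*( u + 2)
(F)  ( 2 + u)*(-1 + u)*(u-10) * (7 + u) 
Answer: E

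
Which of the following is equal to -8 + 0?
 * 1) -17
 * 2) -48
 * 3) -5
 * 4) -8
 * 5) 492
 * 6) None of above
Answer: 4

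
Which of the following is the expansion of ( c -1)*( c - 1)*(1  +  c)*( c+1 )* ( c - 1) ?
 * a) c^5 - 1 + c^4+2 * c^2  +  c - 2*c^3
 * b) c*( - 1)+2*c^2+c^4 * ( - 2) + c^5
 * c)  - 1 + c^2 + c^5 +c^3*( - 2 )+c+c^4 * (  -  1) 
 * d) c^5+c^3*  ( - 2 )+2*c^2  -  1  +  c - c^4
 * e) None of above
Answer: d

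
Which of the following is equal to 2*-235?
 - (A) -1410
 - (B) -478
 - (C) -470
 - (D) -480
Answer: C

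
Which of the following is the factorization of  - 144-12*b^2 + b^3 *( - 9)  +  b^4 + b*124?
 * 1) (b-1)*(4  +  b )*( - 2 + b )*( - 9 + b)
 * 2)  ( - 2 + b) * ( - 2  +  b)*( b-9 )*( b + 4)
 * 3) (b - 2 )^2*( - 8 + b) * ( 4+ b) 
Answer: 2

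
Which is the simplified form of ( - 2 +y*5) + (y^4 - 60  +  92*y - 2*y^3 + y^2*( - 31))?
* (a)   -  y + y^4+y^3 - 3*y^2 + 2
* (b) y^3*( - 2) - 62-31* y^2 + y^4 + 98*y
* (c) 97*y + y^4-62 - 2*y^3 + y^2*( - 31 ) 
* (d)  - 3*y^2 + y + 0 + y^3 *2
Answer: c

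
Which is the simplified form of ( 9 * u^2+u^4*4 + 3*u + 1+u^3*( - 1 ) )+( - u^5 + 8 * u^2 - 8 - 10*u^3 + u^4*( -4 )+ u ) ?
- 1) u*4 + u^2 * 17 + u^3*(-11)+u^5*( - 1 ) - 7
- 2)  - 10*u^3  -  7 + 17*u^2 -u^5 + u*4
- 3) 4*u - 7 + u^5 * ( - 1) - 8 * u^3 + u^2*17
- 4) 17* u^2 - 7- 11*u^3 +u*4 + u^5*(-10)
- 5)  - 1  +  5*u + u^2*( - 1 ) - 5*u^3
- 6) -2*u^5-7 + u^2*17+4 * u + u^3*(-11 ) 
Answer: 1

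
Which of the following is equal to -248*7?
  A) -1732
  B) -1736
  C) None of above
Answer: B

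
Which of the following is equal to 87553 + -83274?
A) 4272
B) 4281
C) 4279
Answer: C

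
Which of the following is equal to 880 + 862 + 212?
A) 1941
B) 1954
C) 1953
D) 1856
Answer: B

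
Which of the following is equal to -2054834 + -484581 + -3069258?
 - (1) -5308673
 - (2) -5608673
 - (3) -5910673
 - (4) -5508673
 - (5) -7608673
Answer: 2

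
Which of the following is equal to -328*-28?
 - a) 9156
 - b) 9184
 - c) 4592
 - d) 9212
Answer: b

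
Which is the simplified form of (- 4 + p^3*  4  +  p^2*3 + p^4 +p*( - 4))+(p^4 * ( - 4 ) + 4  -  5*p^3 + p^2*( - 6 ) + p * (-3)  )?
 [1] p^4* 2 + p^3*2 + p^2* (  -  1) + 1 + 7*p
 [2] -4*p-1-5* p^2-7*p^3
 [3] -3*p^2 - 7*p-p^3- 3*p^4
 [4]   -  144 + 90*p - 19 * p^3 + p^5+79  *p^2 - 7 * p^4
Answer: 3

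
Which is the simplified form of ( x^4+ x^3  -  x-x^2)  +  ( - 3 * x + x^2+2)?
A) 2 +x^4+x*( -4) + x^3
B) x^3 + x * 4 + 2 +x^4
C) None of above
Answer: A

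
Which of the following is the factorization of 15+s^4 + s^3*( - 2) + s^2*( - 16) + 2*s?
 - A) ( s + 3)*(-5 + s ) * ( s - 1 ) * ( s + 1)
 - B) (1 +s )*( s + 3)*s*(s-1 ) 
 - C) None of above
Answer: A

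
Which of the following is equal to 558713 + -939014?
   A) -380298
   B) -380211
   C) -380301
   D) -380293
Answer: C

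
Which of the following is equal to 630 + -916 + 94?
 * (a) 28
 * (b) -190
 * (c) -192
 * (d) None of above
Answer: c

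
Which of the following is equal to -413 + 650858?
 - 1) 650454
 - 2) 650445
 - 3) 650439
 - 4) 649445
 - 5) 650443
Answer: 2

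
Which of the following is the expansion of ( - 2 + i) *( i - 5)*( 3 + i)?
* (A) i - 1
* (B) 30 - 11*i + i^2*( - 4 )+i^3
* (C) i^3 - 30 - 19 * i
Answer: B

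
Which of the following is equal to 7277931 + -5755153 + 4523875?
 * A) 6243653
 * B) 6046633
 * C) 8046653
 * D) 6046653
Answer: D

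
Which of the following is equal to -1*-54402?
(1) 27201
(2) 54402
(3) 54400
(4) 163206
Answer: 2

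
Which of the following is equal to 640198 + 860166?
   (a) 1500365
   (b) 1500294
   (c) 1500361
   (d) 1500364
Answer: d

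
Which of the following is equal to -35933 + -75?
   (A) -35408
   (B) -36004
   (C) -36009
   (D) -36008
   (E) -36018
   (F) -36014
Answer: D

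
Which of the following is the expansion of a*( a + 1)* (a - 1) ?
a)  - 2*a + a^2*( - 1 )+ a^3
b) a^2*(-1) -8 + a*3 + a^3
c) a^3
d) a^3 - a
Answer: d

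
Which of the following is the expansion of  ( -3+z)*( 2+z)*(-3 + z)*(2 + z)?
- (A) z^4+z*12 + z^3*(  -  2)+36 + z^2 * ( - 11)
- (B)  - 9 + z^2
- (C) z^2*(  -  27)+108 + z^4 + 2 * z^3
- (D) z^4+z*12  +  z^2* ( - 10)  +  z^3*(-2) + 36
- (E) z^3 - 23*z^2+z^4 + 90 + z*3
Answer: A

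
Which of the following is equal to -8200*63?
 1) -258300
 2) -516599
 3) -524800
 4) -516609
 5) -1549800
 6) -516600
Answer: 6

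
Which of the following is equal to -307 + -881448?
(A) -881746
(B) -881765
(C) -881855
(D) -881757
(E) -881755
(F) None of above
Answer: E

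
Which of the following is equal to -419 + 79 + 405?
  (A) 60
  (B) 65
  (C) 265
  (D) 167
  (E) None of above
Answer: B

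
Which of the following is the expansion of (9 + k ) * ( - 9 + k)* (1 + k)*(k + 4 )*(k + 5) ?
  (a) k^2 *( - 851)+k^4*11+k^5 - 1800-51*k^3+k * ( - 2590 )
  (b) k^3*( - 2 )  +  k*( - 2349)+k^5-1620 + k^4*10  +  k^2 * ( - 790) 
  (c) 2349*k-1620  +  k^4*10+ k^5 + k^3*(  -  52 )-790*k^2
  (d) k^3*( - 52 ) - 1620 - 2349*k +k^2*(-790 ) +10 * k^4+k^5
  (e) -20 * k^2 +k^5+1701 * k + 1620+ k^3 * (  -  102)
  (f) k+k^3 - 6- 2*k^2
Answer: d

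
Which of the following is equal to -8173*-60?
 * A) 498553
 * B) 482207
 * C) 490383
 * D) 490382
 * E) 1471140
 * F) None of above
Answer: F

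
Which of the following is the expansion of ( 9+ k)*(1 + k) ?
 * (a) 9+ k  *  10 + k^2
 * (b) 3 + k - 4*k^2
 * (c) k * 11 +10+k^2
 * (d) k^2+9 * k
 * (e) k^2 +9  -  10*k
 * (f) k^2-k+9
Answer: a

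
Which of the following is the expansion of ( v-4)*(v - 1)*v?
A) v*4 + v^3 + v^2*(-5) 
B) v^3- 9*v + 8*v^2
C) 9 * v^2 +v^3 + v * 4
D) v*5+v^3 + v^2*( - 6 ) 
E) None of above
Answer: A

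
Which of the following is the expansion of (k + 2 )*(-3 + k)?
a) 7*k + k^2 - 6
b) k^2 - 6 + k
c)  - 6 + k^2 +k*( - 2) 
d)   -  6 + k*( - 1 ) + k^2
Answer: d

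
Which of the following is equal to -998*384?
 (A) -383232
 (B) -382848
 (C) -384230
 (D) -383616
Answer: A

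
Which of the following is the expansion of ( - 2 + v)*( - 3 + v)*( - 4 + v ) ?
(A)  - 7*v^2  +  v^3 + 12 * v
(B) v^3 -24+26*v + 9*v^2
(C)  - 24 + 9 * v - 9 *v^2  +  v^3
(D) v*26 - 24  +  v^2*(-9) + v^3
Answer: D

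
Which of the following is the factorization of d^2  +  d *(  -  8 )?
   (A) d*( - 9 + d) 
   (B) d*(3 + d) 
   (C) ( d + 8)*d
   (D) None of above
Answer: D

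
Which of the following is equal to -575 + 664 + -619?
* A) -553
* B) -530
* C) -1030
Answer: B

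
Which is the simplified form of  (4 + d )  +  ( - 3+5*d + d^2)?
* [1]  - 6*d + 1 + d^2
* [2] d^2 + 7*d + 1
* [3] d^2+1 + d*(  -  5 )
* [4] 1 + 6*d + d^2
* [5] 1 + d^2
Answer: 4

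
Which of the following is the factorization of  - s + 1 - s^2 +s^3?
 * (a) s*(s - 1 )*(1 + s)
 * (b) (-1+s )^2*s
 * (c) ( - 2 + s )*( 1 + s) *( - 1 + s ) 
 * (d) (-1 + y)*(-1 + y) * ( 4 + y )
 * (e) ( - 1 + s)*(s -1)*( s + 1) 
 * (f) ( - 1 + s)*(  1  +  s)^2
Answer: e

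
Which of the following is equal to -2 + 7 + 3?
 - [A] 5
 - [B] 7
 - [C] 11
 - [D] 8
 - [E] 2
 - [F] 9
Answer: D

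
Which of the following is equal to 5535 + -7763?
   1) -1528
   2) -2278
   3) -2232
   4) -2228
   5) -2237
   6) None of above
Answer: 4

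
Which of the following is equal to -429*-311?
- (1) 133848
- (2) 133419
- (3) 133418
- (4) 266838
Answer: 2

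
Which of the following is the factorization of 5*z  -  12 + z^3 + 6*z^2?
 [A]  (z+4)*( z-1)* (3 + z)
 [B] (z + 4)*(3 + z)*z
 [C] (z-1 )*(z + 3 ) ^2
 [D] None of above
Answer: A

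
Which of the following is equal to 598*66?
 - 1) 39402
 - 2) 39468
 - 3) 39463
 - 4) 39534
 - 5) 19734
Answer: 2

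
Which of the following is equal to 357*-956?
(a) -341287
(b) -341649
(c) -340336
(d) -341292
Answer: d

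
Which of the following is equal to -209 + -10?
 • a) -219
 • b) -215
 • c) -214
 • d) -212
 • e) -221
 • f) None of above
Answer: a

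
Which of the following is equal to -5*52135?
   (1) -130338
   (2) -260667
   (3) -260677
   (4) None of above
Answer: 4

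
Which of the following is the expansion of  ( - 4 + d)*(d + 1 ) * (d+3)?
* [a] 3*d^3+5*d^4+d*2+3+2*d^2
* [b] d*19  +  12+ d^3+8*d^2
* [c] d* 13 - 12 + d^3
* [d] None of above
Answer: d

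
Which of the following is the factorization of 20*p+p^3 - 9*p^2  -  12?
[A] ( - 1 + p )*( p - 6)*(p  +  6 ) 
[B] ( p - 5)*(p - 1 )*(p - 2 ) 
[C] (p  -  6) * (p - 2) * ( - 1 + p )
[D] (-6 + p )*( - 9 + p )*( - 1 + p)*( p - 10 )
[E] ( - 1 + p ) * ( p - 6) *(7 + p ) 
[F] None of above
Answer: C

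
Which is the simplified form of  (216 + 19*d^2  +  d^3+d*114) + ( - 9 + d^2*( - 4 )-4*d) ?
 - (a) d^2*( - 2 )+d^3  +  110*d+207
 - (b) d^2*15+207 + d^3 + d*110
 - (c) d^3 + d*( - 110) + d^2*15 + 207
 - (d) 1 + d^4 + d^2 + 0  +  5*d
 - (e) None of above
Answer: b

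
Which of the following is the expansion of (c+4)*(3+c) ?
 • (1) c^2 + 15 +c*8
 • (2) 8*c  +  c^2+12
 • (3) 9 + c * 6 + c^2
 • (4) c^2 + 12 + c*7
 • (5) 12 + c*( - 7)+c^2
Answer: 4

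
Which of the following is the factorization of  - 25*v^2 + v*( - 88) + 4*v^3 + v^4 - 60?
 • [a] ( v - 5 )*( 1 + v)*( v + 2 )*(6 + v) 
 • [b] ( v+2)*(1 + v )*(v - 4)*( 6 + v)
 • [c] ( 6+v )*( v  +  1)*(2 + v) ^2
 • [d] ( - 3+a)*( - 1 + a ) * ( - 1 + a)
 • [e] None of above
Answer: a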